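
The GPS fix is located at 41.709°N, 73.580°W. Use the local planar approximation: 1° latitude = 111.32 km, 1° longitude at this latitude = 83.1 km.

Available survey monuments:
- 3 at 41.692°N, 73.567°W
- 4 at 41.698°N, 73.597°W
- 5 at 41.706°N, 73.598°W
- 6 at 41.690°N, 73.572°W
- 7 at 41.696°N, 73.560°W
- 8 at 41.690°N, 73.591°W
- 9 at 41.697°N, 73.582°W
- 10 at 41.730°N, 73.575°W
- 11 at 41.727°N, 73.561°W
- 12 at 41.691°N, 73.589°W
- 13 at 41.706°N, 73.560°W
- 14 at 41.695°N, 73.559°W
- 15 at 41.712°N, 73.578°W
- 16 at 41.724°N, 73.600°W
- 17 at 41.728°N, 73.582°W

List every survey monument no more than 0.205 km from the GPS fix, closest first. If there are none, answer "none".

Distances from 41.709°N, 73.580°W:
3: √((-0.017·111.32)² + (0.013·83.1)²) = √(3.58133 + 1.16705) = 2.179 km
4: √((-0.011·111.32)² + (-0.017·83.1)²) = √(1.49945 + 1.99572) = 1.870 km
5: √((-0.003·111.32)² + (-0.018·83.1)²) = √(0.11153 + 2.23742) = 1.533 km
6: √((-0.019·111.32)² + (0.008·83.1)²) = √(4.47356 + 0.44196) = 2.217 km
7: √((-0.013·111.32)² + (0.020·83.1)²) = √(2.09427 + 2.76224) = 2.204 km
8: √((-0.019·111.32)² + (-0.011·83.1)²) = √(4.47356 + 0.83558) = 2.304 km
9: √((-0.012·111.32)² + (-0.002·83.1)²) = √(1.78447 + 0.02762) = 1.346 km
10: √((0.021·111.32)² + (0.005·83.1)²) = √(5.46493 + 0.17264) = 2.374 km
11: √((0.018·111.32)² + (0.019·83.1)²) = √(4.01505 + 2.49293) = 2.551 km
12: √((-0.018·111.32)² + (-0.009·83.1)²) = √(4.01505 + 0.55935) = 2.139 km
13: √((-0.003·111.32)² + (0.020·83.1)²) = √(0.11153 + 2.76224) = 1.695 km
14: √((-0.014·111.32)² + (0.021·83.1)²) = √(2.42886 + 3.04537) = 2.340 km
15: √((0.003·111.32)² + (0.002·83.1)²) = √(0.11153 + 0.02762) = 0.373 km
16: √((0.015·111.32)² + (-0.020·83.1)²) = √(2.78823 + 2.76224) = 2.356 km
17: √((0.019·111.32)² + (-0.002·83.1)²) = √(4.47356 + 0.02762) = 2.122 km
Threshold 0.205 km: none within range.

none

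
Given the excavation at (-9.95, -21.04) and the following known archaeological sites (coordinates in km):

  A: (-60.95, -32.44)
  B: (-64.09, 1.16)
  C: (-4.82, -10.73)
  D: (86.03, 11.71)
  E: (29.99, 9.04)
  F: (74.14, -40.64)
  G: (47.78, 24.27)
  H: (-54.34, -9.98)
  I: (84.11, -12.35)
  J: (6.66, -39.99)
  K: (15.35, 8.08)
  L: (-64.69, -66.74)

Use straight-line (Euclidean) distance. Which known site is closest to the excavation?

C

Distances from (-9.95, -21.04):
A: √((-51.00)² + (-11.40)²) = √(2601.0000 + 129.9600) = 52.26 km
B: √((-54.14)² + (22.20)²) = √(2931.1396 + 492.8400) = 58.51 km
C: √((5.13)² + (10.31)²) = √(26.3169 + 106.2961) = 11.52 km
D: √((95.98)² + (32.75)²) = √(9212.1604 + 1072.5625) = 101.41 km
E: √((39.94)² + (30.08)²) = √(1595.2036 + 904.8064) = 50.00 km
F: √((84.09)² + (-19.60)²) = √(7071.1281 + 384.1600) = 86.34 km
G: √((57.73)² + (45.31)²) = √(3332.7529 + 2052.9961) = 73.39 km
H: √((-44.39)² + (11.06)²) = √(1970.4721 + 122.3236) = 45.75 km
I: √((94.06)² + (8.69)²) = √(8847.2836 + 75.5161) = 94.46 km
J: √((16.61)² + (-18.95)²) = √(275.8921 + 359.1025) = 25.20 km
K: √((25.30)² + (29.12)²) = √(640.0900 + 847.9744) = 38.58 km
L: √((-54.74)² + (-45.70)²) = √(2996.4676 + 2088.4900) = 71.31 km
Minimum: C at 11.52 km.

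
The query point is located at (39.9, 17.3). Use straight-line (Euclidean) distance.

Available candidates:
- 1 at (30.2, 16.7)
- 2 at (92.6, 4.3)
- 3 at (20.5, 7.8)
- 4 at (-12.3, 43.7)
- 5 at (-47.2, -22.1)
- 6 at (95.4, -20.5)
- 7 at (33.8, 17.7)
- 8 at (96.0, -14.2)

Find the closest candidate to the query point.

7

Distances from (39.9, 17.3):
1: √((-9.7)² + (-0.6)²) = √(94.090 + 0.360) = 9.7
2: √((52.7)² + (-13.0)²) = √(2777.290 + 169.000) = 54.3
3: √((-19.4)² + (-9.5)²) = √(376.360 + 90.250) = 21.6
4: √((-52.2)² + (26.4)²) = √(2724.840 + 696.960) = 58.5
5: √((-87.1)² + (-39.4)²) = √(7586.410 + 1552.360) = 95.6
6: √((55.5)² + (-37.8)²) = √(3080.250 + 1428.840) = 67.1
7: √((-6.1)² + (0.4)²) = √(37.210 + 0.160) = 6.1
8: √((56.1)² + (-31.5)²) = √(3147.210 + 992.250) = 64.3
Minimum: 7 at 6.1.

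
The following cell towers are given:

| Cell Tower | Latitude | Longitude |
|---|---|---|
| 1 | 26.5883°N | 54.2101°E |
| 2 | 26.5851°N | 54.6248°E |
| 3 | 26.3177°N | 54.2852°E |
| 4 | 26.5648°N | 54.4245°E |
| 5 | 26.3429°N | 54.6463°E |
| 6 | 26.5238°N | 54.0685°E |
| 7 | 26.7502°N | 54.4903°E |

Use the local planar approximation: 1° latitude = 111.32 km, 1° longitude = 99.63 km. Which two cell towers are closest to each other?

Pairwise distances:
1–2: √((-0.0032·111.32)² + (0.4147·99.63)²) = √(0.126896 + 1707.058213) = 41.3181 km
1–3: √((-0.2706·111.32)² + (0.0751·99.63)²) = √(907.406696 + 55.983511) = 31.0385 km
1–4: √((-0.0235·111.32)² + (0.2144·99.63)²) = √(6.843561 + 456.278308) = 21.5203 km
1–5: √((-0.2454·111.32)² + (0.4362·99.63)²) = √(746.269190 + 1888.650435) = 51.3315 km
1–6: √((-0.0645·111.32)² + (-0.1416·99.63)²) = √(51.554410 + 199.024603) = 15.8297 km
1–7: √((0.1619·111.32)² + (0.2802·99.63)²) = √(324.818004 + 779.321257) = 33.2286 km
2–3: √((-0.2674·111.32)² + (-0.3396·99.63)²) = √(886.072384 + 1144.763105) = 45.0648 km
2–4: √((-0.0203·111.32)² + (-0.2003·99.63)²) = √(5.106678 + 398.237506) = 20.0834 km
2–5: √((-0.2422·111.32)² + (0.0215·99.63)²) = √(726.933483 + 4.588357) = 27.0467 km
2–6: √((-0.0613·111.32)² + (-0.5563·99.63)²) = √(46.565830 + 3071.838509) = 55.8427 km
2–7: √((0.1651·111.32)² + (-0.1345·99.63)²) = √(337.785141 + 179.566298) = 22.7454 km
3–4: √((0.2471·111.32)² + (0.1393·99.63)²) = √(756.644511 + 192.611624) = 30.8100 km
3–5: √((0.0252·111.32)² + (0.3611·99.63)²) = √(7.869506 + 1294.300853) = 36.0856 km
3–6: √((0.2061·111.32)² + (-0.2167·99.63)²) = √(526.383635 + 466.120371) = 31.5040 km
3–7: √((0.4325·111.32)² + (0.2051·99.63)²) = √(2318.027687 + 417.552974) = 52.3028 km
4–5: √((-0.2219·111.32)² + (0.2218·99.63)²) = √(610.184259 + 488.318687) = 33.1437 km
4–6: √((-0.0410·111.32)² + (-0.3560·99.63)²) = √(20.831191 + 1257.998886) = 35.7607 km
4–7: √((0.1854·111.32)² + (0.0658·99.63)²) = √(425.957093 + 42.976599) = 21.6549 km
5–6: √((0.1809·111.32)² + (-0.5778·99.63)²) = √(405.530506 + 3313.868994) = 60.9869 km
5–7: √((0.4073·111.32)² + (-0.1560·99.63)²) = √(2055.773273 + 241.562468) = 47.9305 km
6–7: √((0.2264·111.32)² + (0.4218·99.63)²) = √(635.183547 + 1766.011029) = 49.0020 km
Closest pair: 1–6 at 15.8297 km.

1 and 6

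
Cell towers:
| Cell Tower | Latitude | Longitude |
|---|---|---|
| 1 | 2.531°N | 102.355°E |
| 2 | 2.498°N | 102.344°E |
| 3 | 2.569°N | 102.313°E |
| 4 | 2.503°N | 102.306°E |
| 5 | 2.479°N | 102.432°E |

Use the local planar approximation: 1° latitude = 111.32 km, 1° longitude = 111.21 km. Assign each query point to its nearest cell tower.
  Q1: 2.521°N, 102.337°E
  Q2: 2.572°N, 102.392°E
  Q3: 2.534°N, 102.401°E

Q1 at 2.521°N, 102.337°E:
  1: 2.290 km
  2: 2.676 km
  3: 5.973 km
  4: 3.988 km
  5: 11.553 km
  → nearest: 1 (2.290 km)
Q2 at 2.572°N, 102.392°E:
  1: 6.145 km
  2: 9.816 km
  3: 8.792 km
  4: 12.267 km
  5: 11.268 km
  → nearest: 1 (6.145 km)
Q3 at 2.534°N, 102.401°E:
  1: 5.127 km
  2: 7.500 km
  3: 10.534 km
  4: 11.114 km
  5: 7.026 km
  → nearest: 1 (5.127 km)

Q1→1; Q2→1; Q3→1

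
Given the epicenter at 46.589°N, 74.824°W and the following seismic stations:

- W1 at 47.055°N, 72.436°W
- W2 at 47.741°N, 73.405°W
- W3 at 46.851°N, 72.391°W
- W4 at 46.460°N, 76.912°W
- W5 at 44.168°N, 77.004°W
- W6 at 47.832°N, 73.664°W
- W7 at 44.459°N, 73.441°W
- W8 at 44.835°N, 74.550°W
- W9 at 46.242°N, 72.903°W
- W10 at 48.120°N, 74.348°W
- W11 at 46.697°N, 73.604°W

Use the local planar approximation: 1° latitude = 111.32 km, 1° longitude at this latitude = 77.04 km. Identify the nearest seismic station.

Distances from 46.589°N, 74.824°W:
W1: √((0.466·111.32)² + (2.388·77.04)²) = √(2691.02808 + 33845.52017) = 191.145 km
W2: √((1.152·111.32)² + (1.419·77.04)²) = √(16445.66175 + 11950.80993) = 168.513 km
W3: √((0.262·111.32)² + (2.433·77.04)²) = √(850.64622 + 35133.12380) = 189.694 km
W4: √((-0.129·111.32)² + (-2.088·77.04)²) = √(206.21764 + 25875.78517) = 161.499 km
W5: √((-2.421·111.32)² + (-2.180·77.04)²) = √(72633.33311 + 28206.26199) = 317.553 km
W6: √((1.243·111.32)² + (1.160·77.04)²) = √(19146.46722 + 7986.35345) = 164.720 km
W7: √((-2.130·111.32)² + (1.383·77.04)²) = √(56221.91085 + 11352.11831) = 259.950 km
W8: √((-1.754·111.32)² + (0.274·77.04)²) = √(38124.62437 + 445.58819) = 196.393 km
W9: √((-0.347·111.32)² + (1.921·77.04)²) = √(1492.12547 + 21902.17668) = 152.952 km
W10: √((1.531·111.32)² + (0.476·77.04)²) = √(29046.69849 + 1344.76517) = 174.331 km
W11: √((0.108·111.32)² + (1.220·77.04)²) = √(144.54195 + 8833.89453) = 94.755 km
Minimum: W11 at 94.755 km.

W11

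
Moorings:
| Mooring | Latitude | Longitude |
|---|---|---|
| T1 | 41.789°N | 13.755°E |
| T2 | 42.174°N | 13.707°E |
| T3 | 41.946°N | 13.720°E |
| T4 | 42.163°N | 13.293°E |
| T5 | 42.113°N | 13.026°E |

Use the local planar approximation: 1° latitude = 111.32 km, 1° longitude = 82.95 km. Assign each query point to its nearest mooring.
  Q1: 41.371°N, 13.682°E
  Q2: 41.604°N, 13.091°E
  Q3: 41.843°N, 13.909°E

Q1→T1; Q2→T5; Q3→T1

Q1 at 41.371°N, 13.682°E:
  T1: √((0.418·111.32)² + (0.073·82.95)²) = √(2165.20469 + 36.66726) = 46.924 km
  T2: √((0.803·111.32)² + (0.025·82.95)²) = √(7990.56495 + 4.30044) = 89.414 km
  T3: √((0.575·111.32)² + (0.038·82.95)²) = √(4097.15208 + 9.93573) = 64.087 km
  T4: √((0.792·111.32)² + (-0.389·82.95)²) = √(7773.14481 + 1041.19478) = 93.885 km
  T5: √((0.742·111.32)² + (-0.656·82.95)²) = √(6822.66749 + 2961.01399) = 98.912 km
  → nearest: T1 (46.924 km)
Q2 at 41.604°N, 13.091°E:
  T1: √((0.185·111.32)² + (0.664·82.95)²) = √(424.12107 + 3033.67421) = 58.803 km
  T2: √((0.570·111.32)² + (0.616·82.95)²) = √(4026.20707 + 2610.92385) = 81.469 km
  T3: √((0.342·111.32)² + (0.629·82.95)²) = √(1449.43454 + 2722.28802) = 64.589 km
  T4: √((0.559·111.32)² + (0.202·82.95)²) = √(3872.30905 + 280.76018) = 64.444 km
  T5: √((0.509·111.32)² + (-0.065·82.95)²) = √(3210.56865 + 29.07097) = 56.918 km
  → nearest: T5 (56.918 km)
Q3 at 41.843°N, 13.909°E:
  T1: √((-0.054·111.32)² + (-0.154·82.95)²) = √(36.13549 + 163.18274) = 14.118 km
  T2: √((0.331·111.32)² + (-0.202·82.95)²) = √(1357.69551 + 280.76018) = 40.478 km
  T3: √((0.103·111.32)² + (-0.189·82.95)²) = √(131.46824 + 245.78557) = 19.423 km
  T4: √((0.320·111.32)² + (-0.616·82.95)²) = √(1268.95538 + 2610.92385) = 62.289 km
  T5: √((0.270·111.32)² + (-0.883·82.95)²) = √(903.38718 + 5364.80805) = 79.172 km
  → nearest: T1 (14.118 km)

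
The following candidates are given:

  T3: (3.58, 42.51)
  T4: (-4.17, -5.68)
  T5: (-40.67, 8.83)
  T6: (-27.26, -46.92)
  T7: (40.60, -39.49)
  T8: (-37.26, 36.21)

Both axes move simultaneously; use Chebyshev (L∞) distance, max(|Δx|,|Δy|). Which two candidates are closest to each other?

Pairwise distances:
T3–T4: max(|-7.75|, |-48.19|) = 48.19
T3–T5: max(|-44.25|, |-33.68|) = 44.25
T3–T6: max(|-30.84|, |-89.43|) = 89.43
T3–T7: max(|37.02|, |-82.00|) = 82.00
T3–T8: max(|-40.84|, |-6.30|) = 40.84
T4–T5: max(|-36.50|, |14.51|) = 36.50
T4–T6: max(|-23.09|, |-41.24|) = 41.24
T4–T7: max(|44.77|, |-33.81|) = 44.77
T4–T8: max(|-33.09|, |41.89|) = 41.89
T5–T6: max(|13.41|, |-55.75|) = 55.75
T5–T7: max(|81.27|, |-48.32|) = 81.27
T5–T8: max(|3.41|, |27.38|) = 27.38
T6–T7: max(|67.86|, |7.43|) = 67.86
T6–T8: max(|-10.00|, |83.13|) = 83.13
T7–T8: max(|-77.86|, |75.70|) = 77.86
Closest pair: T5–T8 at 27.38.

T5 and T8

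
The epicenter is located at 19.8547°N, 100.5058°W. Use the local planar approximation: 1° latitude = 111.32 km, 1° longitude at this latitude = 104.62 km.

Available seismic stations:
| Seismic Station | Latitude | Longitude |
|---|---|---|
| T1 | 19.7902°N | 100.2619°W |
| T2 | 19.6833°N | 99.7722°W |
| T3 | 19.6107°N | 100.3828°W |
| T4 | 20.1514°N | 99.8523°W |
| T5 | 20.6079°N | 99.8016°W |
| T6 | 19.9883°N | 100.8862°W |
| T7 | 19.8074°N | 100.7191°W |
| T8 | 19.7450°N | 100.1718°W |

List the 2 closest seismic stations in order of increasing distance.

T7, T1

Distances from 19.8547°N, 100.5058°W:
T1: √((-0.0645·111.32)² + (0.2439·104.62)²) = √(51.554410 + 651.108001) = 26.5078 km
T2: √((-0.1714·111.32)² + (0.7336·104.62)²) = √(364.055864 + 5890.444613) = 79.0854 km
T3: √((-0.2440·111.32)² + (0.1230·104.62)²) = √(737.778590 + 165.592115) = 30.0561 km
T4: √((0.2967·111.32)² + (0.6535·104.62)²) = √(1090.891324 + 4674.343406) = 75.9291 km
T5: √((0.7532·111.32)² + (0.7042·104.62)²) = √(7030.189279 + 5427.770457) = 111.6152 km
T6: √((0.1336·111.32)² + (-0.3804·104.62)²) = √(221.186854 + 1583.836867) = 42.4856 km
T7: √((-0.0473·111.32)² + (-0.2133·104.62)²) = √(27.724816 + 497.979130) = 22.9282 km
T8: √((-0.1097·111.32)² + (0.3340·104.62)²) = √(149.128157 + 1221.018840) = 37.0155 km
Sorted: T7 (22.9282 km) < T1 (26.5078 km) < T3 (30.0561 km) < T8 (37.0155 km) < …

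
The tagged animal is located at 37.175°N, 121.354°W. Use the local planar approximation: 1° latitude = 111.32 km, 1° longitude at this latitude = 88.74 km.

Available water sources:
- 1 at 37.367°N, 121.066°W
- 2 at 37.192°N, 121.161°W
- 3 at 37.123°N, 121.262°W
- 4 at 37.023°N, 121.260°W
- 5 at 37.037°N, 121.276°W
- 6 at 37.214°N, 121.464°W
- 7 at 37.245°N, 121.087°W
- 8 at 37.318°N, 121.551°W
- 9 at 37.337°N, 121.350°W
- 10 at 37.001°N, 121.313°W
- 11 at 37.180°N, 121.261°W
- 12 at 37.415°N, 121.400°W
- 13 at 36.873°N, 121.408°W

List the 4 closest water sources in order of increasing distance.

Distances from 37.175°N, 121.354°W:
1: √((0.192·111.32)² + (0.288·88.74)²) = √(456.82394 + 653.16638) = 33.317 km
2: √((0.017·111.32)² + (0.193·88.74)²) = √(3.58133 + 293.32796) = 17.231 km
3: √((-0.052·111.32)² + (0.092·88.74)²) = √(33.50835 + 66.65220) = 10.008 km
4: √((-0.152·111.32)² + (0.094·88.74)²) = √(286.30806 + 69.58162) = 18.865 km
5: √((-0.138·111.32)² + (0.078·88.74)²) = √(235.99596 + 47.91021) = 16.850 km
6: √((0.039·111.32)² + (-0.110·88.74)²) = √(18.84845 + 95.28493) = 10.683 km
7: √((0.070·111.32)² + (0.267·88.74)²) = √(60.72150 + 561.38573) = 24.942 km
8: √((0.143·111.32)² + (-0.197·88.74)²) = √(253.40692 + 305.61263) = 23.644 km
9: √((0.162·111.32)² + (0.004·88.74)²) = √(325.21939 + 0.12600) = 18.037 km
10: √((-0.174·111.32)² + (0.041·88.74)²) = √(375.18450 + 13.23752) = 19.708 km
11: √((0.005·111.32)² + (0.093·88.74)²) = √(0.30980 + 68.10904) = 8.272 km
12: √((0.240·111.32)² + (-0.046·88.74)²) = √(713.78740 + 16.66305) = 27.027 km
13: √((-0.302·111.32)² + (-0.054·88.74)²) = √(1130.21296 + 22.96288) = 33.958 km
Sorted: 11 (8.272 km) < 3 (10.008 km) < 6 (10.683 km) < 5 (16.850 km) < 2 (17.231 km) < 9 (18.037 km) < …

11, 3, 6, 5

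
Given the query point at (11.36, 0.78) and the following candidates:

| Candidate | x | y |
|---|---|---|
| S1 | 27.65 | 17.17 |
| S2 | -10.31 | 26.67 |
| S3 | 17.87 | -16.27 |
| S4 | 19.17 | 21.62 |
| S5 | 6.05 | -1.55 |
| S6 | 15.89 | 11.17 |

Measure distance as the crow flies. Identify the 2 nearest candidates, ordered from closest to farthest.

S5, S6

Distances from (11.36, 0.78):
S1: √((16.29)² + (16.39)²) = √(265.3641 + 268.6321) = 23.11
S2: √((-21.67)² + (25.89)²) = √(469.5889 + 670.2921) = 33.76
S3: √((6.51)² + (-17.05)²) = √(42.3801 + 290.7025) = 18.25
S4: √((7.81)² + (20.84)²) = √(60.9961 + 434.3056) = 22.26
S5: √((-5.31)² + (-2.33)²) = √(28.1961 + 5.4289) = 5.80
S6: √((4.53)² + (10.39)²) = √(20.5209 + 107.9521) = 11.33
Sorted: S5 (5.80) < S6 (11.33) < S3 (18.25) < S4 (22.26) < …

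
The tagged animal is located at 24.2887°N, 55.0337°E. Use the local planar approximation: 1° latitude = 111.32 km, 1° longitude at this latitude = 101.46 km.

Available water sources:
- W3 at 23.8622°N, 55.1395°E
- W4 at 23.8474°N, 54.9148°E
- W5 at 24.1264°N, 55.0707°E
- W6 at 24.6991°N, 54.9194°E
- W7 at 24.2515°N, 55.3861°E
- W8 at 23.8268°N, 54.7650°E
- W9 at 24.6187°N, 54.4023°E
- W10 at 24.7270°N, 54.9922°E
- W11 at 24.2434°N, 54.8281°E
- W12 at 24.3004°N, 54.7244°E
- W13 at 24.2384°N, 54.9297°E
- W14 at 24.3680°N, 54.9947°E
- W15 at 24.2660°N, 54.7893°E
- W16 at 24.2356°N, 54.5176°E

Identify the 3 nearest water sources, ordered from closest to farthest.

Distances from 24.2887°N, 55.0337°E:
W3: 48.6764 km
W4: 50.5850 km
W5: 18.4531 km
W6: 47.1346 km
W7: 35.9935 km
W8: 58.1989 km
W9: 73.8473 km
W10: 48.9729 km
W11: 21.4611 km
W12: 31.4086 km
W13: 11.9455 km
W14: 9.6739 km
W15: 24.9252 km
W16: 52.6961 km
Sorted: W14 (9.6739 km) < W13 (11.9455 km) < W5 (18.4531 km) < W11 (21.4611 km) < W15 (24.9252 km) < …

W14, W13, W5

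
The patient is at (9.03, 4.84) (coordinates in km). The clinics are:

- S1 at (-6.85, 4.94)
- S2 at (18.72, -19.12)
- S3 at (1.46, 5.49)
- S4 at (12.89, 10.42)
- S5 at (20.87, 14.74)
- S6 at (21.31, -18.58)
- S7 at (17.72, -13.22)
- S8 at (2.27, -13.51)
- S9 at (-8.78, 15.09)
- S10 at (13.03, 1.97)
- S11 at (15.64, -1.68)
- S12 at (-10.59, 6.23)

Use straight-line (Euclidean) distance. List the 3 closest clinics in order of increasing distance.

Distances from (9.03, 4.84):
S1: √((-15.88)² + (0.10)²) = √(252.1744 + 0.0100) = 15.88 km
S2: √((9.69)² + (-23.96)²) = √(93.8961 + 574.0816) = 25.85 km
S3: √((-7.57)² + (0.65)²) = √(57.3049 + 0.4225) = 7.60 km
S4: √((3.86)² + (5.58)²) = √(14.8996 + 31.1364) = 6.78 km
S5: √((11.84)² + (9.90)²) = √(140.1856 + 98.0100) = 15.43 km
S6: √((12.28)² + (-23.42)²) = √(150.7984 + 548.4964) = 26.44 km
S7: √((8.69)² + (-18.06)²) = √(75.5161 + 326.1636) = 20.04 km
S8: √((-6.76)² + (-18.35)²) = √(45.6976 + 336.7225) = 19.56 km
S9: √((-17.81)² + (10.25)²) = √(317.1961 + 105.0625) = 20.55 km
S10: √((4.00)² + (-2.87)²) = √(16.0000 + 8.2369) = 4.92 km
S11: √((6.61)² + (-6.52)²) = √(43.6921 + 42.5104) = 9.28 km
S12: √((-19.62)² + (1.39)²) = √(384.9444 + 1.9321) = 19.67 km
Sorted: S10 (4.92 km) < S4 (6.78 km) < S3 (7.60 km) < S11 (9.28 km) < S5 (15.43 km) < …

S10, S4, S3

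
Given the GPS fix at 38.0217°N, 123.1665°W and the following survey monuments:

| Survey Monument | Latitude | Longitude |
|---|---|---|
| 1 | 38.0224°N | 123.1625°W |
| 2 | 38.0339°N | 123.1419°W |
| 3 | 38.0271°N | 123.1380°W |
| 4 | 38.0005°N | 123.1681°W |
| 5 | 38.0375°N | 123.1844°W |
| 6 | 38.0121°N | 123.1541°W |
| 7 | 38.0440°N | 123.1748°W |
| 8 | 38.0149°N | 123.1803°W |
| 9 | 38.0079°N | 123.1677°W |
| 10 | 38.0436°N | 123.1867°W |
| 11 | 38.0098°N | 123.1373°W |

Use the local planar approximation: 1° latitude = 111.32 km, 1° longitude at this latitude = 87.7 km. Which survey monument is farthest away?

10

Distances from 38.0217°N, 123.1665°W:
1: √((0.0007·111.32)² + (0.0040·87.7)²) = √(0.006072 + 0.123061) = 0.3594 km
2: √((0.0122·111.32)² + (0.0246·87.7)²) = √(1.844446 + 4.654461) = 2.5493 km
3: √((0.0054·111.32)² + (0.0285·87.7)²) = √(0.361355 + 6.247250) = 2.5707 km
4: √((-0.0212·111.32)² + (-0.0016·87.7)²) = √(5.569524 + 0.019690) = 2.3642 km
5: √((0.0158·111.32)² + (-0.0179·87.7)²) = √(3.093574 + 2.464366) = 2.3575 km
6: √((-0.0096·111.32)² + (0.0124·87.7)²) = √(1.142060 + 1.182613) = 1.5247 km
7: √((0.0223·111.32)² + (-0.0083·87.7)²) = √(6.162488 + 0.529853) = 2.5870 km
8: √((-0.0068·111.32)² + (-0.0138·87.7)²) = √(0.573013 + 1.464729) = 1.4275 km
9: √((-0.0138·111.32)² + (-0.0012·87.7)²) = √(2.359960 + 0.011075) = 1.5398 km
10: √((0.0219·111.32)² + (-0.0202·87.7)²) = √(5.943395 + 3.138354) = 3.0136 km
11: √((-0.0119·111.32)² + (0.0292·87.7)²) = √(1.754851 + 6.557902) = 2.8832 km
Maximum: 10 at 3.0136 km.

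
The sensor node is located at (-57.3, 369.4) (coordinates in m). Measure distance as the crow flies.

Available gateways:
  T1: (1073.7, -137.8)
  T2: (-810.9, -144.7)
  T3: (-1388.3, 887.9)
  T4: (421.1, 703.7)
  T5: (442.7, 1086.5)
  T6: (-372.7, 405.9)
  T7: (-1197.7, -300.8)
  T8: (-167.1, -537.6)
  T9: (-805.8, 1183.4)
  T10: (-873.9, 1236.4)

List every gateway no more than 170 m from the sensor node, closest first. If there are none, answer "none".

Distances from (-57.3, 369.4):
T1: √((1131.0)² + (-507.2)²) = √(1279161.000 + 257251.840) = 1239.5 m
T2: √((-753.6)² + (-514.1)²) = √(567912.960 + 264298.810) = 912.3 m
T3: √((-1331.0)² + (518.5)²) = √(1771561.000 + 268842.250) = 1428.4 m
T4: √((478.4)² + (334.3)²) = √(228866.560 + 111756.490) = 583.6 m
T5: √((500.0)² + (717.1)²) = √(250000.000 + 514232.410) = 874.2 m
T6: √((-315.4)² + (36.5)²) = √(99477.160 + 1332.250) = 317.5 m
T7: √((-1140.4)² + (-670.2)²) = √(1300512.160 + 449168.040) = 1322.8 m
T8: √((-109.8)² + (-907.0)²) = √(12056.040 + 822649.000) = 913.6 m
T9: √((-748.5)² + (814.0)²) = √(560252.250 + 662596.000) = 1105.8 m
T10: √((-816.6)² + (867.0)²) = √(666835.560 + 751689.000) = 1191.0 m
Threshold 170 m: none within range.

none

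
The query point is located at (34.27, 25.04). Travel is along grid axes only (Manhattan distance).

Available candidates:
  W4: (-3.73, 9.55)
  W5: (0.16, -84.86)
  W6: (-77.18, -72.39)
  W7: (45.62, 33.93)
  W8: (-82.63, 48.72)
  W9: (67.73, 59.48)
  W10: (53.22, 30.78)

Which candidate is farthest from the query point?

W6

Distances from (34.27, 25.04):
W4: 53.49
W5: 144.01
W6: 208.88
W7: 20.24
W8: 140.58
W9: 67.90
W10: 24.69
Maximum: W6 at 208.88.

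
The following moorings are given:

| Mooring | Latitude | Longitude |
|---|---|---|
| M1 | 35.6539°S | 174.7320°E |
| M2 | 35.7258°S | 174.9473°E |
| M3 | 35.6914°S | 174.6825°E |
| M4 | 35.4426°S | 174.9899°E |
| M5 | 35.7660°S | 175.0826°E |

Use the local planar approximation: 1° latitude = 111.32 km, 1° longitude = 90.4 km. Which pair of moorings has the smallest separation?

Pairwise distances:
M1–M3: 6.1197 km
M2–M5: 13.0241 km
M1–M2: 21.0446 km
M2–M3: 24.2423 km
M2–M4: 31.7602 km
M1–M4: 33.1184 km
M1–M5: 34.0624 km
M4–M5: 36.9634 km
M3–M5: 37.1102 km
M3–M4: 39.2341 km
Closest pair: M1–M3 at 6.1197 km.

M1 and M3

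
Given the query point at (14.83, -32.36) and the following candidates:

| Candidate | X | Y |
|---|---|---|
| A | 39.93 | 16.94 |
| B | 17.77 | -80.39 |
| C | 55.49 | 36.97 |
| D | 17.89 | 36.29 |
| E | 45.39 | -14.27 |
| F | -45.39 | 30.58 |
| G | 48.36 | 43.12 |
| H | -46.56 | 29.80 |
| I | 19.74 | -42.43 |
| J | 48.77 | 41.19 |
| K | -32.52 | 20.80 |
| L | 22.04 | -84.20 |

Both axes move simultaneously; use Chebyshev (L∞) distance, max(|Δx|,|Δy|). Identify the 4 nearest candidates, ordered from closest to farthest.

I, E, B, A

Distances from (14.83, -32.36):
A: 49.30
B: 48.03
C: 69.33
D: 68.65
E: 30.56
F: 62.94
G: 75.48
H: 62.16
I: 10.07
J: 73.55
K: 53.16
L: 51.84
Sorted: I (10.07) < E (30.56) < B (48.03) < A (49.30) < L (51.84) < K (53.16) < …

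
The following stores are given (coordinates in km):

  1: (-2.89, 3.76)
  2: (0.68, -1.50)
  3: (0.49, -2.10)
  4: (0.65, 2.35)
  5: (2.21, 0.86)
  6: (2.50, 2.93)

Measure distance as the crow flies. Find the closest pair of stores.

2 and 3

Pairwise distances:
2–3: √((-0.19)² + (-0.60)²) = √(0.0361 + 0.3600) = 0.63 km
4–6: √((1.85)² + (0.58)²) = √(3.4225 + 0.3364) = 1.94 km
5–6: √((0.29)² + (2.07)²) = √(0.0841 + 4.2849) = 2.09 km
4–5: √((1.56)² + (-1.49)²) = √(2.4336 + 2.2201) = 2.16 km
2–5: √((1.53)² + (2.36)²) = √(2.3409 + 5.5696) = 2.81 km
3–5: √((1.72)² + (2.96)²) = √(2.9584 + 8.7616) = 3.42 km
1–4: √((3.54)² + (-1.41)²) = √(12.5316 + 1.9881) = 3.81 km
2–4: √((-0.03)² + (3.85)²) = √(0.0009 + 14.8225) = 3.85 km
3–4: √((0.16)² + (4.45)²) = √(0.0256 + 19.8025) = 4.45 km
2–6: √((1.82)² + (4.43)²) = √(3.3124 + 19.6249) = 4.79 km
3–6: √((2.01)² + (5.03)²) = √(4.0401 + 25.3009) = 5.42 km
1–6: √((5.39)² + (-0.83)²) = √(29.0521 + 0.6889) = 5.45 km
1–5: √((5.10)² + (-2.90)²) = √(26.0100 + 8.4100) = 5.87 km
1–2: √((3.57)² + (-5.26)²) = √(12.7449 + 27.6676) = 6.36 km
1–3: √((3.38)² + (-5.86)²) = √(11.4244 + 34.3396) = 6.76 km
Closest pair: 2–3 at 0.63 km.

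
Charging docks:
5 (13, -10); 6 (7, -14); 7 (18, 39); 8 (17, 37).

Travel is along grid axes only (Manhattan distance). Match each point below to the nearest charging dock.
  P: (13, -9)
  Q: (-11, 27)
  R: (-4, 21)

P→5; Q→8; R→8

P at (13, -9):
  5: 1
  6: 11
  7: 53
  8: 50
  → nearest: 5 (1)
Q at (-11, 27):
  5: 61
  6: 59
  7: 41
  8: 38
  → nearest: 8 (38)
R at (-4, 21):
  5: 48
  6: 46
  7: 40
  8: 37
  → nearest: 8 (37)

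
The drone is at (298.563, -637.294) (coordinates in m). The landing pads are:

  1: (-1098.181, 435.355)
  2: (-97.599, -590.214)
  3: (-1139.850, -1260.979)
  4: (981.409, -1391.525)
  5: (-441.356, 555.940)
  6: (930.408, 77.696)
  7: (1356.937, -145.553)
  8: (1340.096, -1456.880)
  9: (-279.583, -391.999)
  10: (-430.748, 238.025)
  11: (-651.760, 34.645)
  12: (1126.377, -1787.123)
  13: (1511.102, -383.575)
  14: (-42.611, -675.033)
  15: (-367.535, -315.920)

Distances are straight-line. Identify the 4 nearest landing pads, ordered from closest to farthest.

Distances from (298.563, -637.294):
1: √((-1396.744)² + (1072.649)²) = √(1950893.80154 + 1150575.87720) = 1761.099 m
2: √((-396.162)² + (47.080)²) = √(156944.33024 + 2216.52640) = 398.950 m
3: √((-1438.413)² + (-623.685)²) = √(2069031.95857 + 388982.97923) = 1567.806 m
4: √((682.846)² + (-754.231)²) = √(466278.65972 + 568864.40136) = 1017.420 m
5: √((-739.919)² + (1193.234)²) = √(547480.12656 + 1423807.37876) = 1404.025 m
6: √((631.845)² + (714.990)²) = √(399228.10403 + 511210.70010) = 954.169 m
7: √((1058.374)² + (491.741)²) = √(1120155.52388 + 241809.21108) = 1167.032 m
8: √((1041.533)² + (-819.586)²) = √(1084790.99009 + 671721.21140) = 1325.335 m
9: √((-578.146)² + (245.295)²) = √(334252.79732 + 60169.63702) = 628.031 m
10: √((-729.311)² + (875.319)²) = √(531894.53472 + 766183.35176) = 1139.332 m
11: √((-950.323)² + (671.939)²) = √(903113.80433 + 451502.01972) = 1163.880 m
12: √((827.814)² + (-1149.829)²) = √(685276.01860 + 1322106.72924) = 1416.821 m
13: √((1212.539)² + (253.719)²) = √(1470250.82652 + 64373.33096) = 1238.799 m
14: √((-341.174)² + (-37.739)²) = √(116399.69828 + 1424.23212) = 343.255 m
15: √((-666.098)² + (321.374)²) = √(443686.54560 + 103281.24788) = 739.573 m
Sorted: 14 (343.255 m) < 2 (398.950 m) < 9 (628.031 m) < 15 (739.573 m) < 6 (954.169 m) < 4 (1017.420 m) < …

14, 2, 9, 15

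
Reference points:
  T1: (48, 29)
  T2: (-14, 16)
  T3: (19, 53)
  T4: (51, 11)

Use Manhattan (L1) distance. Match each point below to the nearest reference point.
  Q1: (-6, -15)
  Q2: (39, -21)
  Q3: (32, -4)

Q1 at (-6, -15):
  T1: 98
  T2: 39
  T3: 93
  T4: 83
  → nearest: T2 (39)
Q2 at (39, -21):
  T1: 59
  T2: 90
  T3: 94
  T4: 44
  → nearest: T4 (44)
Q3 at (32, -4):
  T1: 49
  T2: 66
  T3: 70
  T4: 34
  → nearest: T4 (34)

Q1→T2; Q2→T4; Q3→T4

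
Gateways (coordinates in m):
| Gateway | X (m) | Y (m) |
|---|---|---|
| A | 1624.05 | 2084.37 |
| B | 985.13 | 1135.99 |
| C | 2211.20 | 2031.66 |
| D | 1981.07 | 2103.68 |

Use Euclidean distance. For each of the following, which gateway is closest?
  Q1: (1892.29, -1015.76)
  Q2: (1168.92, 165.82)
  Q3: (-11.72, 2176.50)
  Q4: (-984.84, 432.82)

Q1 at (1892.29, -1015.76):
  A: √((-268.24)² + (3100.13)²) = √(71952.6976 + 9610806.0169) = 3111.71 m
  B: √((-907.16)² + (2151.75)²) = √(822939.2656 + 4630028.0625) = 2335.16 m
  C: √((318.91)² + (3047.42)²) = √(101703.5881 + 9286768.6564) = 3064.06 m
  D: √((88.78)² + (3119.44)²) = √(7881.8884 + 9730905.9136) = 3120.70 m
  → nearest: B (2335.16 m)
Q2 at (1168.92, 165.82):
  A: √((455.13)² + (1918.55)²) = √(207143.3169 + 3680834.1025) = 1971.80 m
  B: √((-183.79)² + (970.17)²) = √(33778.7641 + 941229.8289) = 987.43 m
  C: √((1042.28)² + (1865.84)²) = √(1086347.5984 + 3481358.9056) = 2137.22 m
  D: √((812.15)² + (1937.86)²) = √(659587.6225 + 3755301.3796) = 2101.16 m
  → nearest: B (987.43 m)
Q3 at (-11.72, 2176.50):
  A: √((1635.77)² + (-92.13)²) = √(2675743.4929 + 8487.9369) = 1638.36 m
  B: √((996.85)² + (-1040.51)²) = √(993709.9225 + 1082661.0601) = 1440.96 m
  C: √((2222.92)² + (-144.84)²) = √(4941373.3264 + 20978.6256) = 2227.63 m
  D: √((1992.79)² + (-72.82)²) = √(3971211.9841 + 5302.7524) = 1994.12 m
  → nearest: B (1440.96 m)
Q4 at (-984.84, 432.82):
  A: √((2608.89)² + (1651.55)²) = √(6806307.0321 + 2727617.4025) = 3087.71 m
  B: √((1969.97)² + (703.17)²) = √(3880781.8009 + 494448.0489) = 2091.71 m
  C: √((3196.04)² + (1598.84)²) = √(10214671.6816 + 2556289.3456) = 3573.65 m
  D: √((2965.91)² + (1670.86)²) = √(8796622.1281 + 2791773.1396) = 3404.17 m
  → nearest: B (2091.71 m)

Q1→B; Q2→B; Q3→B; Q4→B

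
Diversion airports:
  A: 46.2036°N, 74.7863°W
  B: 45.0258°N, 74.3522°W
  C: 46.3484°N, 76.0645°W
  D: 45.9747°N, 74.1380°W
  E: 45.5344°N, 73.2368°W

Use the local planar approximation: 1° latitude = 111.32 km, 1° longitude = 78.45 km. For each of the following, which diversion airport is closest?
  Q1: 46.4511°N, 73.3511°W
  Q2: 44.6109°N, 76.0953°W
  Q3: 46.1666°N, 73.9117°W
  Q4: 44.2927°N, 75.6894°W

Q1→D; Q2→B; Q3→D; Q4→B

Q1 at 46.4511°N, 73.3511°W:
  A: √((-0.2475·111.32)² + (-1.4352·78.45)²) = √(759.096173 + 12676.832361) = 115.9135 km
  B: √((-1.4253·111.32)² + (-1.0011·78.45)²) = √(25174.390558 + 6167.949632) = 177.0377 km
  C: √((-0.1027·111.32)² + (-2.7134·78.45)²) = √(130.703520 + 45312.031874) = 213.1730 km
  D: √((-0.4764·111.32)² + (-0.7869·78.45)²) = √(2812.482967 + 3810.877481) = 81.3840 km
  E: √((-0.9167·111.32)² + (0.1143·78.45)²) = √(10413.599189 + 80.404130) = 102.4402 km
  → nearest: D (81.3840 km)
Q2 at 44.6109°N, 76.0953°W:
  A: √((1.5927·111.32)² + (1.3090·78.45)²) = √(31435.064475 + 10545.451750) = 204.8915 km
  B: √((0.4149·111.32)² + (1.7431·78.45)²) = √(2133.208301 + 18699.521847) = 144.3355 km
  C: √((1.7375·111.32)² + (0.0308·78.45)²) = √(37410.716142 + 5.838312) = 193.4336 km
  D: √((1.3638·111.32)² + (1.9573·78.45)²) = √(23048.770709 + 23577.659314) = 215.9315 km
  E: √((0.9235·111.32)² + (2.8585·78.45)²) = √(10568.666528 + 50287.759763) = 246.6910 km
  → nearest: B (144.3355 km)
Q3 at 46.1666°N, 73.9117°W:
  A: √((0.0370·111.32)² + (-0.8746·78.45)²) = √(16.964843 + 4707.657317) = 68.7359 km
  B: √((-1.1408·111.32)² + (-0.4405·78.45)²) = √(16127.439462 + 1194.201800) = 131.6117 km
  C: √((0.1818·111.32)² + (-2.1528·78.45)²) = √(409.575673 + 28522.872813) = 170.0954 km
  D: √((-0.1919·111.32)² + (-0.2263·78.45)²) = √(456.348203 + 315.177353) = 27.7763 km
  E: √((-0.6322·111.32)² + (0.6749·78.45)²) = √(4952.852315 + 2803.268856) = 88.0688 km
  → nearest: D (27.7763 km)
Q4 at 44.2927°N, 75.6894°W:
  A: √((1.9109·111.32)² + (0.9031·78.45)²) = √(45250.388913 + 5019.466735) = 224.2094 km
  B: √((0.7331·111.32)² + (1.3372·78.45)²) = √(6659.978610 + 11004.710743) = 132.9086 km
  C: √((2.0557·111.32)² + (-0.3751·78.45)²) = √(52367.985425 + 865.924493) = 230.7247 km
  D: √((1.6820·111.32)² + (1.5514·78.45)²) = √(35058.907475 + 14812.674176) = 223.3195 km
  E: √((1.2417·111.32)² + (2.4526·78.45)²) = √(19106.439240 + 37020.249698) = 236.9107 km
  → nearest: B (132.9086 km)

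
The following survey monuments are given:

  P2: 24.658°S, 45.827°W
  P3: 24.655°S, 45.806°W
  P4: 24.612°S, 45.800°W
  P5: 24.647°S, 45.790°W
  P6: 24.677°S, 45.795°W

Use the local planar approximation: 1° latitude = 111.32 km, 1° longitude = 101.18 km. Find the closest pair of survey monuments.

P3 and P5

Pairwise distances:
P2–P3: √((0.003·111.32)² + (0.021·101.18)²) = √(0.11153 + 4.51469) = 2.151 km
P2–P4: √((0.046·111.32)² + (0.027·101.18)²) = √(26.22177 + 7.46306) = 5.804 km
P2–P5: √((0.011·111.32)² + (0.037·101.18)²) = √(1.49945 + 14.01499) = 3.939 km
P2–P6: √((-0.019·111.32)² + (0.032·101.18)²) = √(4.47356 + 10.48309) = 3.867 km
P3–P4: √((0.043·111.32)² + (0.006·101.18)²) = √(22.91307 + 0.36855) = 4.825 km
P3–P5: √((0.008·111.32)² + (0.016·101.18)²) = √(0.79310 + 2.62077) = 1.848 km
P3–P6: √((-0.022·111.32)² + (0.011·101.18)²) = √(5.99780 + 1.23872) = 2.690 km
P4–P5: √((-0.035·111.32)² + (0.010·101.18)²) = √(15.18037 + 1.02374) = 4.025 km
P4–P6: √((-0.065·111.32)² + (0.005·101.18)²) = √(52.35680 + 0.25593) = 7.253 km
P5–P6: √((-0.030·111.32)² + (-0.005·101.18)²) = √(11.15293 + 0.25593) = 3.378 km
Closest pair: P3–P5 at 1.848 km.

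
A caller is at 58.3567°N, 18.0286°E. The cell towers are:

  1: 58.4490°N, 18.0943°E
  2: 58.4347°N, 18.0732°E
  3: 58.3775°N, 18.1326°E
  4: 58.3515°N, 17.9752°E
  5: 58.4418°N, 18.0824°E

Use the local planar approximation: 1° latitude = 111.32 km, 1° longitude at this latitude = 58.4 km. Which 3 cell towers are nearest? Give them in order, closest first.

Distances from 58.3567°N, 18.0286°E:
1: √((0.0923·111.32)² + (0.0657·58.4)²) = √(105.572255 + 14.721648) = 10.9679 km
2: √((0.0780·111.32)² + (0.0446·58.4)²) = √(75.393794 + 6.784150) = 9.0652 km
3: √((0.0208·111.32)² + (0.1040·58.4)²) = √(5.361336 + 36.888617) = 6.5000 km
4: √((-0.0052·111.32)² + (-0.0534·58.4)²) = √(0.335084 + 9.725416) = 3.1718 km
5: √((0.0851·111.32)² + (0.0538·58.4)²) = √(89.744019 + 9.871661) = 9.9808 km
Sorted: 4 (3.1718 km) < 3 (6.5000 km) < 2 (9.0652 km) < 5 (9.9808 km) < 1 (10.9679 km)

4, 3, 2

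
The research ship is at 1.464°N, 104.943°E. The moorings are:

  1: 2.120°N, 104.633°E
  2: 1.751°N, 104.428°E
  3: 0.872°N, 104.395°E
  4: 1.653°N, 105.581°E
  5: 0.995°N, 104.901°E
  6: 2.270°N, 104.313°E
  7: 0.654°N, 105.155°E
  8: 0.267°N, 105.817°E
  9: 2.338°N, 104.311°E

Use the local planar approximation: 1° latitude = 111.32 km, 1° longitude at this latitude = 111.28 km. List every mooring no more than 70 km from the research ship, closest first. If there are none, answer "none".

Distances from 1.464°N, 104.943°E:
1: √((0.656·111.32)² + (-0.310·111.28)²) = √(5332.78499 + 1190.02921) = 80.764 km
2: √((0.287·111.32)² + (-0.515·111.28)²) = √(1020.72838 + 3284.34440) = 65.613 km
3: √((-0.592·111.32)² + (-0.548·111.28)²) = √(4342.99979 + 3718.73602) = 89.787 km
4: √((0.189·111.32)² + (0.638·111.28)²) = √(442.65972 + 5040.52289) = 74.049 km
5: √((-0.469·111.32)² + (-0.042·111.28)²) = √(2725.78803 + 21.84403) = 52.418 km
6: √((0.806·111.32)² + (-0.630·111.28)²) = √(8050.38182 + 4914.90732) = 113.865 km
7: √((-0.810·111.32)² + (0.212·111.28)²) = √(8130.48463 + 556.55227) = 93.204 km
8: √((-1.197·111.32)² + (0.874·111.28)²) = √(17755.57316 + 9459.25862) = 164.969 km
9: √((0.874·111.32)² + (-0.632·111.28)²) = √(9466.06017 + 4946.16261) = 120.051 km
Threshold 70 km: 5 (52.418 km), 2 (65.613 km) are within range.

5, 2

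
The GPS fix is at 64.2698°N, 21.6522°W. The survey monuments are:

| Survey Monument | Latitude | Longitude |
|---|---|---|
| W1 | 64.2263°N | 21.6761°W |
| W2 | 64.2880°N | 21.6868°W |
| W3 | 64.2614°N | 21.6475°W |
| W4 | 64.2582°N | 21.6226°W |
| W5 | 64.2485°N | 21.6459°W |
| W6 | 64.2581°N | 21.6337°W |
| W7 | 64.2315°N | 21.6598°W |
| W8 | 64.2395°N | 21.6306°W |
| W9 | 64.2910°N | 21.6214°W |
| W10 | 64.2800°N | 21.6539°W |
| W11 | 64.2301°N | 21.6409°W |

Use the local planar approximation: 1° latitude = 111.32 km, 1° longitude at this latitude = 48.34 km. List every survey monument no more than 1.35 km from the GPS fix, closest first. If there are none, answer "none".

Distances from 64.2698°N, 21.6522°W:
W1: √((-0.0435·111.32)² + (-0.0239·48.34)²) = √(23.449031 + 1.334778) = 4.9783 km
W2: √((0.0182·111.32)² + (-0.0346·48.34)²) = √(4.104773 + 2.797470) = 2.6272 km
W3: √((-0.0084·111.32)² + (0.0047·48.34)²) = √(0.874390 + 0.051619) = 0.9623 km
W4: √((-0.0116·111.32)² + (0.0296·48.34)²) = √(1.667487 + 2.047372) = 1.9274 km
W5: √((-0.0213·111.32)² + (0.0063·48.34)²) = √(5.622191 + 0.092746) = 2.3906 km
W6: √((-0.0117·111.32)² + (0.0185·48.34)²) = √(1.696360 + 0.799755) = 1.5799 km
W7: √((-0.0383·111.32)² + (-0.0076·48.34)²) = √(18.177910 + 0.134971) = 4.2794 km
W8: √((-0.0303·111.32)² + (0.0216·48.34)²) = √(11.377102 + 1.090237) = 3.5309 km
W9: √((0.0212·111.32)² + (0.0308·48.34)²) = √(5.569524 + 2.216740) = 2.7904 km
W10: √((0.0102·111.32)² + (-0.0017·48.34)²) = √(1.289278 + 0.006753) = 1.1384 km
W11: √((-0.0397·111.32)² + (0.0113·48.34)²) = √(19.531132 + 0.298380) = 4.4530 km
Threshold 1.35 km: W3 (0.9623 km), W10 (1.1384 km) are within range.

W3, W10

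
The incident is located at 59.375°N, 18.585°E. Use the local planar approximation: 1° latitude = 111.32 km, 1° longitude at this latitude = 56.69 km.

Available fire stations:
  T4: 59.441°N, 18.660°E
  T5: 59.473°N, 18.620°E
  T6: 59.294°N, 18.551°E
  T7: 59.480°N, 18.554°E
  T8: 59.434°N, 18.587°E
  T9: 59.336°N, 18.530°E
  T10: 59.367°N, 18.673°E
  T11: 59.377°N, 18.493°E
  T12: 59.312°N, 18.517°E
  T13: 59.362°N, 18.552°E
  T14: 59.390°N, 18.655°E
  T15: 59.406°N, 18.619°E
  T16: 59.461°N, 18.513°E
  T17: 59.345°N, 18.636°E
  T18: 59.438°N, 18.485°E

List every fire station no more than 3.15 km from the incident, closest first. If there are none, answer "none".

Distances from 59.375°N, 18.585°E:
T4: 8.489 km
T5: 11.088 km
T6: 9.221 km
T7: 11.820 km
T8: 6.569 km
T9: 5.345 km
T10: 5.068 km
T11: 5.220 km
T12: 8.003 km
T13: 2.365 km
T14: 4.305 km
T15: 3.953 km
T16: 10.407 km
T17: 4.417 km
T18: 9.018 km
Threshold 3.15 km: T13 (2.365 km) is within range.

T13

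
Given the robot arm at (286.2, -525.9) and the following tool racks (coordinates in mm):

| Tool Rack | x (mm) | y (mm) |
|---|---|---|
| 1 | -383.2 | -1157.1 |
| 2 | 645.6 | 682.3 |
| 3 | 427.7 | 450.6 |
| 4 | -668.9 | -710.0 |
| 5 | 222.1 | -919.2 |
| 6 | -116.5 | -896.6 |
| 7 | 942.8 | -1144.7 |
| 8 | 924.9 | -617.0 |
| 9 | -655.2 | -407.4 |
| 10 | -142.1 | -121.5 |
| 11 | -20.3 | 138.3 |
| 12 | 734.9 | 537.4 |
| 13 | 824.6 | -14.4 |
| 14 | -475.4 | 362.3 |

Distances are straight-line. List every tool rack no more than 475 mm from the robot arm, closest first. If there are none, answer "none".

Distances from (286.2, -525.9):
1: 920.1 mm
2: 1260.5 mm
3: 986.7 mm
4: 972.7 mm
5: 398.5 mm
6: 547.3 mm
7: 902.2 mm
8: 645.2 mm
9: 948.8 mm
10: 589.1 mm
11: 731.5 mm
12: 1154.1 mm
13: 742.6 mm
14: 1170.0 mm
Threshold 475 mm: 5 (398.5 mm) is within range.

5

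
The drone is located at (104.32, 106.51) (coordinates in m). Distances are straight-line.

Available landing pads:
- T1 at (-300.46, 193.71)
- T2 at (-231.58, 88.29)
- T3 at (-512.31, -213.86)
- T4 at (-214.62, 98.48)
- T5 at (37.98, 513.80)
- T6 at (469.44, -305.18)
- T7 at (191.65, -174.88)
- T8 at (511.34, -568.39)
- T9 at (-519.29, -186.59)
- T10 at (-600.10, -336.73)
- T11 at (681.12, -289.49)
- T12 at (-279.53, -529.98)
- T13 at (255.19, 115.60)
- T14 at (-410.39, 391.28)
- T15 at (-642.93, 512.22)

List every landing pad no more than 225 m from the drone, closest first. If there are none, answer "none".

Distances from (104.32, 106.51):
T1: 414.07 m
T2: 336.39 m
T3: 694.89 m
T4: 319.04 m
T5: 412.66 m
T6: 550.27 m
T7: 294.63 m
T8: 788.13 m
T9: 689.06 m
T10: 832.27 m
T11: 699.65 m
T12: 743.28 m
T13: 151.14 m
T14: 588.23 m
T15: 850.28 m
Threshold 225 m: T13 (151.14 m) is within range.

T13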